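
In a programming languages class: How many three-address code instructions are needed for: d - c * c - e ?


Expression: d - c * c - e
Generating three-address code (respecting * over +/- precedence):
  Instruction 1: t1 = c * c
  Instruction 2: t2 = d - t1
  Instruction 3: t3 = t2 - e
Total instructions: 3

3


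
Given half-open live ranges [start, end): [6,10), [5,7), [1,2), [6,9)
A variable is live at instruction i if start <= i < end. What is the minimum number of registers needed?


Live ranges:
  Var0: [6, 10)
  Var1: [5, 7)
  Var2: [1, 2)
  Var3: [6, 9)
Sweep-line events (position, delta, active):
  pos=1 start -> active=1
  pos=2 end -> active=0
  pos=5 start -> active=1
  pos=6 start -> active=2
  pos=6 start -> active=3
  pos=7 end -> active=2
  pos=9 end -> active=1
  pos=10 end -> active=0
Maximum simultaneous active: 3
Minimum registers needed: 3

3


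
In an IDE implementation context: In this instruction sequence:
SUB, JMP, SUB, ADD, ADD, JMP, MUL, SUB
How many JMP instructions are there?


Scanning instruction sequence for JMP:
  Position 1: SUB
  Position 2: JMP <- MATCH
  Position 3: SUB
  Position 4: ADD
  Position 5: ADD
  Position 6: JMP <- MATCH
  Position 7: MUL
  Position 8: SUB
Matches at positions: [2, 6]
Total JMP count: 2

2


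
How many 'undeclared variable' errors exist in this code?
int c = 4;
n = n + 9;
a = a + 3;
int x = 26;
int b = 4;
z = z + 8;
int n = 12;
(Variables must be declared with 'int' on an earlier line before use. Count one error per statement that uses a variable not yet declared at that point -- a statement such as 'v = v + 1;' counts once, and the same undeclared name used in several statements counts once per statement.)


Scanning code line by line:
  Line 1: declare 'c' -> declared = ['c']
  Line 2: use 'n' -> ERROR (undeclared)
  Line 3: use 'a' -> ERROR (undeclared)
  Line 4: declare 'x' -> declared = ['c', 'x']
  Line 5: declare 'b' -> declared = ['b', 'c', 'x']
  Line 6: use 'z' -> ERROR (undeclared)
  Line 7: declare 'n' -> declared = ['b', 'c', 'n', 'x']
Total undeclared variable errors: 3

3


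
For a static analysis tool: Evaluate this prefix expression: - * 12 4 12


Parsing prefix expression: - * 12 4 12
Step 1: Innermost operation '* 12 4'
  12 * 4 = 48
Step 2: Outer operation '- [48] 12'
  48 - 12 = 36

36


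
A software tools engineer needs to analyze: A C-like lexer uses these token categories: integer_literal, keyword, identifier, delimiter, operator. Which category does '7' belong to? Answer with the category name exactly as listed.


Token: '7'
Checking categories:
  identifier: no
  integer_literal: YES
  operator: no
  keyword: no
  delimiter: no
Category: integer_literal

integer_literal


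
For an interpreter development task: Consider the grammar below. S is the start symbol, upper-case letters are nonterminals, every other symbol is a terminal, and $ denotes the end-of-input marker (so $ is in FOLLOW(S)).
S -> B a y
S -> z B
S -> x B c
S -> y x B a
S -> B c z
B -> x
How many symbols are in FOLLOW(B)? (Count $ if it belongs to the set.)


S is the start symbol and does not occur in any rule body, so FOLLOW(S) = {$}.
Examining every occurrence of B in a rule body:
  S -> B a y : B is followed by terminal 'a' -> add 'a'
  S -> z B : B is at the right end -> add FOLLOW(S) = {$}
  S -> x B c : B is followed by terminal 'c' -> add 'c'
  S -> y x B a : B is followed by terminal 'a' -> add 'a' (already in the set)
  S -> B c z : B is followed by terminal 'c' -> add 'c' (already in the set)
  B -> x : B does not occur in the body -> contributes nothing
FOLLOW(B) = {a, c, $}
Count: 3

3


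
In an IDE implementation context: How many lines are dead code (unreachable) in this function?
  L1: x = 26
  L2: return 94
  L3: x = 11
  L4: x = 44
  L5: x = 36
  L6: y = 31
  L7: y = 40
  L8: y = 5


Analyzing control flow:
  L1: reachable (before return)
  L2: reachable (return statement)
  L3: DEAD (after return at L2)
  L4: DEAD (after return at L2)
  L5: DEAD (after return at L2)
  L6: DEAD (after return at L2)
  L7: DEAD (after return at L2)
  L8: DEAD (after return at L2)
Return at L2, total lines = 8
Dead lines: L3 through L8
Count: 6

6


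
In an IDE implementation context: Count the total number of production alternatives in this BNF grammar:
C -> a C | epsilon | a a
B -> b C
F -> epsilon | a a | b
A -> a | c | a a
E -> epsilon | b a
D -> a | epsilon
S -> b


Counting alternatives per rule:
  C: 3 alternative(s)
  B: 1 alternative(s)
  F: 3 alternative(s)
  A: 3 alternative(s)
  E: 2 alternative(s)
  D: 2 alternative(s)
  S: 1 alternative(s)
Sum: 3 + 1 + 3 + 3 + 2 + 2 + 1 = 15

15


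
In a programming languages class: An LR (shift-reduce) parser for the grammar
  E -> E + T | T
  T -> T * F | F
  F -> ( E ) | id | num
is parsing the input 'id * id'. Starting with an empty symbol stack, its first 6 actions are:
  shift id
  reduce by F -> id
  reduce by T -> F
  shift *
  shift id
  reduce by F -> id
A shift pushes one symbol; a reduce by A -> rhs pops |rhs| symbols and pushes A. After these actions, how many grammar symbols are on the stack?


Tracking the symbol stack through each action:
  Action 1: shift 'id' : push -> stack = [id] (size 1)
  Action 2: reduce by F -> id : pop 1, push F -> stack = [F] (size 1)
  Action 3: reduce by T -> F : pop 1, push T -> stack = [T] (size 1)
  Action 4: shift '*' : push -> stack = [T, *] (size 2)
  Action 5: shift 'id' : push -> stack = [T, *, id] (size 3)
  Action 6: reduce by F -> id : pop 1, push F -> stack = [T, *, F] (size 3)
Final stack size: 3

3


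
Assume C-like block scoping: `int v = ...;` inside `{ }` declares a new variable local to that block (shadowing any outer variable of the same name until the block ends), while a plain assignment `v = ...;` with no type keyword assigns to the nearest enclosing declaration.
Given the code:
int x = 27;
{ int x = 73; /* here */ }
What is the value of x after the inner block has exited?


Analyzing scoping rules:
Outer scope: declares x = 27
Inner block: 'int x = 73;' declares a NEW x that shadows the outer one
When the block exits the inner x goes out of scope; the outer x was never modified -> 27
Result: 27

27


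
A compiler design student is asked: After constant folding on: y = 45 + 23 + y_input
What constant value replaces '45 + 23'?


Identifying constant sub-expression:
  Original: y = 45 + 23 + y_input
  45 and 23 are both compile-time constants
  Evaluating: 45 + 23 = 68
  After folding: y = 68 + y_input

68


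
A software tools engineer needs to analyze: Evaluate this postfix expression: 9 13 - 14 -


Processing tokens left to right:
Push 9, Push 13
Pop 9 and 13, compute 9 - 13 = -4, push -4
Push 14
Pop -4 and 14, compute -4 - 14 = -18, push -18
Stack result: -18

-18


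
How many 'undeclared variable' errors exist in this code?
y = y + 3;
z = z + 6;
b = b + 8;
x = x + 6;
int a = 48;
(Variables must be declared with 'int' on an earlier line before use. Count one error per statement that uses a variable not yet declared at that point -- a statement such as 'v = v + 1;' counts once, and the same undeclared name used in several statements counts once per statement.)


Scanning code line by line:
  Line 1: use 'y' -> ERROR (undeclared)
  Line 2: use 'z' -> ERROR (undeclared)
  Line 3: use 'b' -> ERROR (undeclared)
  Line 4: use 'x' -> ERROR (undeclared)
  Line 5: declare 'a' -> declared = ['a']
Total undeclared variable errors: 4

4


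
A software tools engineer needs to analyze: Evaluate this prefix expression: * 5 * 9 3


Parsing prefix expression: * 5 * 9 3
Step 1: Innermost operation '* 9 3'
  9 * 3 = 27
Step 2: Outer operation '* 5 [27]'
  5 * 27 = 135

135


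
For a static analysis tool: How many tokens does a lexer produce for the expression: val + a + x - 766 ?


Scanning 'val + a + x - 766'
Token 1: 'val' -> identifier
Token 2: '+' -> operator
Token 3: 'a' -> identifier
Token 4: '+' -> operator
Token 5: 'x' -> identifier
Token 6: '-' -> operator
Token 7: '766' -> integer_literal
Total tokens: 7

7


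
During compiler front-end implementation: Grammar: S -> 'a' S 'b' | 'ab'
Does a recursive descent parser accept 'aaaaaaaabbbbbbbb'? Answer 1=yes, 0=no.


Grammar accepts strings of the form a^n b^n (n >= 1)
Word: 'aaaaaaaabbbbbbbb'
Counting: 8 a's and 8 b's
Check: 8 == 8? Yes
Derivation (S -> aSb applied 7 time(s), then S -> ab): S => aSb => aaSbb => aaaSbbb => aaaaSbbbb => aaaaaSbbbbb => aaaaaaSbbbbbb => aaaaaaaSbbbbbbb => aaaaaaaabbbbbbbb
Accepted

1


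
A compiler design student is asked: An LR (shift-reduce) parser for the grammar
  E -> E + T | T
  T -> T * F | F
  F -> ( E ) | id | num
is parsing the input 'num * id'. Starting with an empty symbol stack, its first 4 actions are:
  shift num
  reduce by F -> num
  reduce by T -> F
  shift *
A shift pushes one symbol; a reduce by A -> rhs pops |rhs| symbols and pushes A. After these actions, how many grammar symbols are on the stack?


Tracking the symbol stack through each action:
  Action 1: shift 'num' : push -> stack = [num] (size 1)
  Action 2: reduce by F -> num : pop 1, push F -> stack = [F] (size 1)
  Action 3: reduce by T -> F : pop 1, push T -> stack = [T] (size 1)
  Action 4: shift '*' : push -> stack = [T, *] (size 2)
Final stack size: 2

2


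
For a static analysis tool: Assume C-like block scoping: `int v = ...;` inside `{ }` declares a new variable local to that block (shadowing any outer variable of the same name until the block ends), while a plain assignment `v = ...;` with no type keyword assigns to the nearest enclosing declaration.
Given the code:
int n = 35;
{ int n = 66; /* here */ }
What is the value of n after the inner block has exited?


Analyzing scoping rules:
Outer scope: declares n = 35
Inner block: 'int n = 66;' declares a NEW n that shadows the outer one
When the block exits the inner n goes out of scope; the outer n was never modified -> 35
Result: 35

35


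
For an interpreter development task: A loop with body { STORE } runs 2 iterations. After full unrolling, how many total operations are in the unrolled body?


Loop body operations: STORE (1 op per iteration)
Unrolling 2 iterations:
  Iteration 1: STORE (1 ops)
  Iteration 2: STORE (1 ops)
Total: 2 iterations * 1 ops/iter = 2 operations

2


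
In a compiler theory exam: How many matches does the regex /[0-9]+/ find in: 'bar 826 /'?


Pattern: /[0-9]+/ (int literals)
Input: 'bar 826 /'
Scanning for matches:
  Match 1: '826'
Total matches: 1

1


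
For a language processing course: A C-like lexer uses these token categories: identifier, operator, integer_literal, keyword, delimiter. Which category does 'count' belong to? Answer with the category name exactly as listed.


Token: 'count'
Checking categories:
  identifier: YES
  integer_literal: no
  operator: no
  keyword: no
  delimiter: no
Category: identifier

identifier


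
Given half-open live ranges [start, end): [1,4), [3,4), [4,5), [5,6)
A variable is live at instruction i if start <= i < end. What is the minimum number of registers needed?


Live ranges:
  Var0: [1, 4)
  Var1: [3, 4)
  Var2: [4, 5)
  Var3: [5, 6)
Sweep-line events (position, delta, active):
  pos=1 start -> active=1
  pos=3 start -> active=2
  pos=4 end -> active=1
  pos=4 end -> active=0
  pos=4 start -> active=1
  pos=5 end -> active=0
  pos=5 start -> active=1
  pos=6 end -> active=0
Maximum simultaneous active: 2
Minimum registers needed: 2

2


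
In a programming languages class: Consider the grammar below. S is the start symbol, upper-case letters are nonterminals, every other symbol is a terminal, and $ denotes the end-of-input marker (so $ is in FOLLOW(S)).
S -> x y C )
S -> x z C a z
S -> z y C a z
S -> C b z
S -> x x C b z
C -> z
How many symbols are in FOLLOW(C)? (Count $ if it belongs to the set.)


S is the start symbol and does not occur in any rule body, so FOLLOW(S) = {$}.
Examining every occurrence of C in a rule body:
  S -> x y C ) : C is followed by terminal ')' -> add ')'
  S -> x z C a z : C is followed by terminal 'a' -> add 'a'
  S -> z y C a z : C is followed by terminal 'a' -> add 'a' (already in the set)
  S -> C b z : C is followed by terminal 'b' -> add 'b'
  S -> x x C b z : C is followed by terminal 'b' -> add 'b' (already in the set)
  C -> z : C does not occur in the body -> contributes nothing
FOLLOW(C) = {), a, b}
Count: 3

3


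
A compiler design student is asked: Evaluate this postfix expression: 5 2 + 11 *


Processing tokens left to right:
Push 5, Push 2
Pop 5 and 2, compute 5 + 2 = 7, push 7
Push 11
Pop 7 and 11, compute 7 * 11 = 77, push 77
Stack result: 77

77


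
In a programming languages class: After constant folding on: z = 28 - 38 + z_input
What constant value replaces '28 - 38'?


Identifying constant sub-expression:
  Original: z = 28 - 38 + z_input
  28 and 38 are both compile-time constants
  Evaluating: 28 - 38 = -10
  After folding: z = -10 + z_input

-10


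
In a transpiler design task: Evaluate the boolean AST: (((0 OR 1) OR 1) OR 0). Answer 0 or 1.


Step 1: Evaluate inner node
  0 OR 1 = 1
Step 2: Evaluate next node
  1 OR 1 = 1
Step 3: Evaluate root node
  1 OR 0 = 1

1


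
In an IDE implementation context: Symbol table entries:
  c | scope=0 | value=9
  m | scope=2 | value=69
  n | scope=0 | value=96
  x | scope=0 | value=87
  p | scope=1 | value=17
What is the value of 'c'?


Searching symbol table for 'c':
  c | scope=0 | value=9 <- MATCH
  m | scope=2 | value=69
  n | scope=0 | value=96
  x | scope=0 | value=87
  p | scope=1 | value=17
Found 'c' at scope 0 with value 9

9


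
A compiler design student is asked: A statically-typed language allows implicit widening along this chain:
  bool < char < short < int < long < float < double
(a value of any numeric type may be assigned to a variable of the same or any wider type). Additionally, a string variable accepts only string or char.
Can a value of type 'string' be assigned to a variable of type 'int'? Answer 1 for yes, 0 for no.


Target variable type: int
Source value type: string
Rule: string cannot widen to any numeric type
Result: 0

0


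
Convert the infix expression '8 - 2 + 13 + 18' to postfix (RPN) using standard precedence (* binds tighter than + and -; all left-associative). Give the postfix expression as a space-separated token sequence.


Applying the shunting-yard algorithm:
  Operand 8 -> output
  Push '-' onto operator stack -> op-stack: [-]
  Operand 2 -> output
  See '+' (prec 1); top '-' (prec 1) >= it -> pop '-' to output
  Push '+' onto operator stack -> op-stack: [+]
  Operand 13 -> output
  See '+' (prec 1); top '+' (prec 1) >= it -> pop '+' to output
  Push '+' onto operator stack -> op-stack: [+]
  Operand 18 -> output
  End of input: pop '+' to output
Postfix result: 8 2 - 13 + 18 +

8 2 - 13 + 18 +


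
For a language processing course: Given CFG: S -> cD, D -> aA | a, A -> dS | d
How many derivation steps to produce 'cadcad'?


Grammar: S -> cD, D -> aA | a, A -> dS | d
Deriving 'cadcad':
Step 1: S -> cD => cD
Step 2: D -> aA => caA
Step 3: A -> dS => cadS
Step 4: S -> cD => cadcD
Step 5: D -> aA => cadcaA
Step 6: A -> d => cadcad
Total derivation steps: 6

6


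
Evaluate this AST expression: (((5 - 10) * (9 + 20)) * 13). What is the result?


Expression: (((5 - 10) * (9 + 20)) * 13)
Evaluating step by step:
  5 - 10 = -5
  9 + 20 = 29
  -5 * 29 = -145
  -145 * 13 = -1885
Result: -1885

-1885


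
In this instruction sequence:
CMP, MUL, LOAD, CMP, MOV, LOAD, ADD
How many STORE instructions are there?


Scanning instruction sequence for STORE:
  Position 1: CMP
  Position 2: MUL
  Position 3: LOAD
  Position 4: CMP
  Position 5: MOV
  Position 6: LOAD
  Position 7: ADD
Matches at positions: []
Total STORE count: 0

0


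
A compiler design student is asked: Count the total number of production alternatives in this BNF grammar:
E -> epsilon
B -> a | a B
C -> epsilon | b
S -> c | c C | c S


Counting alternatives per rule:
  E: 1 alternative(s)
  B: 2 alternative(s)
  C: 2 alternative(s)
  S: 3 alternative(s)
Sum: 1 + 2 + 2 + 3 = 8

8


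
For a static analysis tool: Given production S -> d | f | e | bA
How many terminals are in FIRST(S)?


Production: S -> d | f | e | bA
Examining each alternative for leading terminals:
  S -> d : first terminal = 'd'
  S -> f : first terminal = 'f'
  S -> e : first terminal = 'e'
  S -> bA : first terminal = 'b'
FIRST(S) = {b, d, e, f}
Count: 4

4


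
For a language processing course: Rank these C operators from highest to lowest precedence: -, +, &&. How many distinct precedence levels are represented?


Looking up precedence for each operator:
  - -> precedence 5
  + -> precedence 5
  && -> precedence 2
Sorted highest to lowest: -, +, &&
Distinct precedence values: [5, 2]
Number of distinct levels: 2

2


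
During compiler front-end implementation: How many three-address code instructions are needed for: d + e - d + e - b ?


Expression: d + e - d + e - b
Generating three-address code (respecting * over +/- precedence):
  Instruction 1: t1 = d + e
  Instruction 2: t2 = t1 - d
  Instruction 3: t3 = t2 + e
  Instruction 4: t4 = t3 - b
Total instructions: 4

4


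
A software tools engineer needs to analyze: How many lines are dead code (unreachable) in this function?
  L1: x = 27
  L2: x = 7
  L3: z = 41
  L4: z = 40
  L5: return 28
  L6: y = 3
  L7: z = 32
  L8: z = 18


Analyzing control flow:
  L1: reachable (before return)
  L2: reachable (before return)
  L3: reachable (before return)
  L4: reachable (before return)
  L5: reachable (return statement)
  L6: DEAD (after return at L5)
  L7: DEAD (after return at L5)
  L8: DEAD (after return at L5)
Return at L5, total lines = 8
Dead lines: L6 through L8
Count: 3

3


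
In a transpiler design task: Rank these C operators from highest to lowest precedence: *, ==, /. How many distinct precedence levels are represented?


Looking up precedence for each operator:
  * -> precedence 6
  == -> precedence 3
  / -> precedence 6
Sorted highest to lowest: *, /, ==
Distinct precedence values: [6, 3]
Number of distinct levels: 2

2


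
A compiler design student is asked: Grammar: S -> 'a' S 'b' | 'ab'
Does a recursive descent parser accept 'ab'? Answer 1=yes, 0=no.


Grammar accepts strings of the form a^n b^n (n >= 1)
Word: 'ab'
Counting: 1 a's and 1 b's
Check: 1 == 1? Yes
Derivation (S -> aSb applied 0 time(s), then S -> ab): S => ab
Accepted

1


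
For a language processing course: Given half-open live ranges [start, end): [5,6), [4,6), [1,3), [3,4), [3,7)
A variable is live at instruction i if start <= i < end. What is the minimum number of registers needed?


Live ranges:
  Var0: [5, 6)
  Var1: [4, 6)
  Var2: [1, 3)
  Var3: [3, 4)
  Var4: [3, 7)
Sweep-line events (position, delta, active):
  pos=1 start -> active=1
  pos=3 end -> active=0
  pos=3 start -> active=1
  pos=3 start -> active=2
  pos=4 end -> active=1
  pos=4 start -> active=2
  pos=5 start -> active=3
  pos=6 end -> active=2
  pos=6 end -> active=1
  pos=7 end -> active=0
Maximum simultaneous active: 3
Minimum registers needed: 3

3


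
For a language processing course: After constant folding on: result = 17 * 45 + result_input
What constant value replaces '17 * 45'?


Identifying constant sub-expression:
  Original: result = 17 * 45 + result_input
  17 and 45 are both compile-time constants
  Evaluating: 17 * 45 = 765
  After folding: result = 765 + result_input

765


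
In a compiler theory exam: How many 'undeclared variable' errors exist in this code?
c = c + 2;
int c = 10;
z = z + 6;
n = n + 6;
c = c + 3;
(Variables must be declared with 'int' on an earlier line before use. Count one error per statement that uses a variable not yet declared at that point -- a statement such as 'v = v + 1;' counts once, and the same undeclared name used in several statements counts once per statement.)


Scanning code line by line:
  Line 1: use 'c' -> ERROR (undeclared)
  Line 2: declare 'c' -> declared = ['c']
  Line 3: use 'z' -> ERROR (undeclared)
  Line 4: use 'n' -> ERROR (undeclared)
  Line 5: use 'c' -> OK (declared)
Total undeclared variable errors: 3

3


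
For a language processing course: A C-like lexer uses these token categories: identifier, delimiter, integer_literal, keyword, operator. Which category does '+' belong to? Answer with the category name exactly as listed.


Token: '+'
Checking categories:
  identifier: no
  integer_literal: no
  operator: YES
  keyword: no
  delimiter: no
Category: operator

operator


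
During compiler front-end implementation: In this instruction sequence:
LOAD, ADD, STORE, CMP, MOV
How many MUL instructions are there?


Scanning instruction sequence for MUL:
  Position 1: LOAD
  Position 2: ADD
  Position 3: STORE
  Position 4: CMP
  Position 5: MOV
Matches at positions: []
Total MUL count: 0

0


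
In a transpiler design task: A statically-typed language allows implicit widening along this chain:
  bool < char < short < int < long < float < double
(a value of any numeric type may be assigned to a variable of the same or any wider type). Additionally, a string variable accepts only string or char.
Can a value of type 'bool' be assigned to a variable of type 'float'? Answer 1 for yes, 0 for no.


Target variable type: float
Source value type: bool
Numeric ranks: bool=0, float=5
Widening allowed iff rank(source) <= rank(target): 0 <= 5? Yes
Result: 1

1


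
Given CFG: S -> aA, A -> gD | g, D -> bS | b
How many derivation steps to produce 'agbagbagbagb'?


Grammar: S -> aA, A -> gD | g, D -> bS | b
Deriving 'agbagbagbagb':
Step 1: S -> aA => aA
Step 2: A -> gD => agD
Step 3: D -> bS => agbS
Step 4: S -> aA => agbaA
Step 5: A -> gD => agbagD
Step 6: D -> bS => agbagbS
Step 7: S -> aA => agbagbaA
Step 8: A -> gD => agbagbagD
Step 9: D -> bS => agbagbagbS
Step 10: S -> aA => agbagbagbaA
Step 11: A -> gD => agbagbagbagD
Step 12: D -> b => agbagbagbagb
Total derivation steps: 12

12


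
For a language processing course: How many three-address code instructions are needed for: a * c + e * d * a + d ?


Expression: a * c + e * d * a + d
Generating three-address code (respecting * over +/- precedence):
  Instruction 1: t1 = a * c
  Instruction 2: t2 = e * d
  Instruction 3: t3 = t2 * a
  Instruction 4: t4 = t1 + t3
  Instruction 5: t5 = t4 + d
Total instructions: 5

5


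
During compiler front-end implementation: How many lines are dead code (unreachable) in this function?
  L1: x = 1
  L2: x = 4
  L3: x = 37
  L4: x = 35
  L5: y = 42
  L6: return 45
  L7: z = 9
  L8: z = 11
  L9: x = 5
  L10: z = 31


Analyzing control flow:
  L1: reachable (before return)
  L2: reachable (before return)
  L3: reachable (before return)
  L4: reachable (before return)
  L5: reachable (before return)
  L6: reachable (return statement)
  L7: DEAD (after return at L6)
  L8: DEAD (after return at L6)
  L9: DEAD (after return at L6)
  L10: DEAD (after return at L6)
Return at L6, total lines = 10
Dead lines: L7 through L10
Count: 4

4


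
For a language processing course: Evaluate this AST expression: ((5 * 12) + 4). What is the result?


Expression: ((5 * 12) + 4)
Evaluating step by step:
  5 * 12 = 60
  60 + 4 = 64
Result: 64

64


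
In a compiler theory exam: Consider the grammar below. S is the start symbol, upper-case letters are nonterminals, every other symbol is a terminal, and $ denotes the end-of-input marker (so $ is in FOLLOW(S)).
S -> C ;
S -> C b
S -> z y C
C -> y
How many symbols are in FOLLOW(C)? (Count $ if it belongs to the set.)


S is the start symbol and does not occur in any rule body, so FOLLOW(S) = {$}.
Examining every occurrence of C in a rule body:
  S -> C ; : C is followed by terminal ';' -> add ';'
  S -> C b : C is followed by terminal 'b' -> add 'b'
  S -> z y C : C is at the right end -> add FOLLOW(S) = {$}
  C -> y : C does not occur in the body -> contributes nothing
FOLLOW(C) = {;, b, $}
Count: 3

3


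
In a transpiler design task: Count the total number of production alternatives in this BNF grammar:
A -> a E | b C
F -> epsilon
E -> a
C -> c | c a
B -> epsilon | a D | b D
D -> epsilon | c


Counting alternatives per rule:
  A: 2 alternative(s)
  F: 1 alternative(s)
  E: 1 alternative(s)
  C: 2 alternative(s)
  B: 3 alternative(s)
  D: 2 alternative(s)
Sum: 2 + 1 + 1 + 2 + 3 + 2 = 11

11


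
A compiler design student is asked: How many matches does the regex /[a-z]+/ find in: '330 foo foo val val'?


Pattern: /[a-z]+/ (identifiers)
Input: '330 foo foo val val'
Scanning for matches:
  Match 1: 'foo'
  Match 2: 'foo'
  Match 3: 'val'
  Match 4: 'val'
Total matches: 4

4


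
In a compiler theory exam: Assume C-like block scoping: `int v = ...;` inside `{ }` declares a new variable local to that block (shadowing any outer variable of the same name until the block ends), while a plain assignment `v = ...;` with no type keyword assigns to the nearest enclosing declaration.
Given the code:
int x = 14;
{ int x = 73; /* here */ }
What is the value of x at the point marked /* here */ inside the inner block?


Analyzing scoping rules:
Outer scope: declares x = 14
Inner block: 'int x = 73;' declares a NEW x that shadows the outer one
Inside the block the inner declaration is in scope -> 73
Result: 73

73


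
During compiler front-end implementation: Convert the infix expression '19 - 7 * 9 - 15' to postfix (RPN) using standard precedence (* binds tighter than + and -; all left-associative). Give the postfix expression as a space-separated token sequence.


Applying the shunting-yard algorithm:
  Operand 19 -> output
  Push '-' onto operator stack -> op-stack: [-]
  Operand 7 -> output
  Push '*' onto operator stack -> op-stack: [-, *]
  Operand 9 -> output
  See '-' (prec 1); top '*' (prec 2) >= it -> pop '*' to output
  See '-' (prec 1); top '-' (prec 1) >= it -> pop '-' to output
  Push '-' onto operator stack -> op-stack: [-]
  Operand 15 -> output
  End of input: pop '-' to output
Postfix result: 19 7 9 * - 15 -

19 7 9 * - 15 -


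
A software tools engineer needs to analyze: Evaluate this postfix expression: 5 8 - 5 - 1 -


Processing tokens left to right:
Push 5, Push 8
Pop 5 and 8, compute 5 - 8 = -3, push -3
Push 5
Pop -3 and 5, compute -3 - 5 = -8, push -8
Push 1
Pop -8 and 1, compute -8 - 1 = -9, push -9
Stack result: -9

-9


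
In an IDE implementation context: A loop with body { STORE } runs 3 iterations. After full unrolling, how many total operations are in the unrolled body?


Loop body operations: STORE (1 op per iteration)
Unrolling 3 iterations:
  Iteration 1: STORE (1 ops)
  Iteration 2: STORE (1 ops)
  Iteration 3: STORE (1 ops)
Total: 3 iterations * 1 ops/iter = 3 operations

3


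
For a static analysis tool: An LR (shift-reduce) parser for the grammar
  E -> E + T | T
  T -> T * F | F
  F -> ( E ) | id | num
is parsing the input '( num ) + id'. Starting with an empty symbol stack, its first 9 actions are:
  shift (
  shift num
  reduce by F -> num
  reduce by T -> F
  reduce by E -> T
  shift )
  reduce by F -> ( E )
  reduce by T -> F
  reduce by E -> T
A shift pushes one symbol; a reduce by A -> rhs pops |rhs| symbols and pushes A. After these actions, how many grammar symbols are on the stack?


Tracking the symbol stack through each action:
  Action 1: shift '(' : push -> stack = [(] (size 1)
  Action 2: shift 'num' : push -> stack = [(, num] (size 2)
  Action 3: reduce by F -> num : pop 1, push F -> stack = [(, F] (size 2)
  Action 4: reduce by T -> F : pop 1, push T -> stack = [(, T] (size 2)
  Action 5: reduce by E -> T : pop 1, push E -> stack = [(, E] (size 2)
  Action 6: shift ')' : push -> stack = [(, E, )] (size 3)
  Action 7: reduce by F -> ( E ) : pop 3, push F -> stack = [F] (size 1)
  Action 8: reduce by T -> F : pop 1, push T -> stack = [T] (size 1)
  Action 9: reduce by E -> T : pop 1, push E -> stack = [E] (size 1)
Final stack size: 1

1


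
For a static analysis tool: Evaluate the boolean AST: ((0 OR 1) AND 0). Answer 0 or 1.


Step 1: Evaluate inner node
  0 OR 1 = 1
Step 2: Evaluate root node
  1 AND 0 = 0

0


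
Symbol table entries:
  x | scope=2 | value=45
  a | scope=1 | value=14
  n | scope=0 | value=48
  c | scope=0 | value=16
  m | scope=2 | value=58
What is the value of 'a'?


Searching symbol table for 'a':
  x | scope=2 | value=45
  a | scope=1 | value=14 <- MATCH
  n | scope=0 | value=48
  c | scope=0 | value=16
  m | scope=2 | value=58
Found 'a' at scope 1 with value 14

14


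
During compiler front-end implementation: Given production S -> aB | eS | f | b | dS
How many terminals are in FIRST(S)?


Production: S -> aB | eS | f | b | dS
Examining each alternative for leading terminals:
  S -> aB : first terminal = 'a'
  S -> eS : first terminal = 'e'
  S -> f : first terminal = 'f'
  S -> b : first terminal = 'b'
  S -> dS : first terminal = 'd'
FIRST(S) = {a, b, d, e, f}
Count: 5

5


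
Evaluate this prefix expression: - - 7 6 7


Parsing prefix expression: - - 7 6 7
Step 1: Innermost operation '- 7 6'
  7 - 6 = 1
Step 2: Outer operation '- [1] 7'
  1 - 7 = -6

-6


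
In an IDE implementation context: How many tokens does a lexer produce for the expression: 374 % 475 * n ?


Scanning '374 % 475 * n'
Token 1: '374' -> integer_literal
Token 2: '%' -> operator
Token 3: '475' -> integer_literal
Token 4: '*' -> operator
Token 5: 'n' -> identifier
Total tokens: 5

5


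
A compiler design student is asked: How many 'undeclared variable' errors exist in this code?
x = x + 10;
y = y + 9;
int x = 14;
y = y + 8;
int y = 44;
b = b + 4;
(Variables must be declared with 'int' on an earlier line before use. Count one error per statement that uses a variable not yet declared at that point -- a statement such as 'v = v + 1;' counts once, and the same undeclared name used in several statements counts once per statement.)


Scanning code line by line:
  Line 1: use 'x' -> ERROR (undeclared)
  Line 2: use 'y' -> ERROR (undeclared)
  Line 3: declare 'x' -> declared = ['x']
  Line 4: use 'y' -> ERROR (undeclared)
  Line 5: declare 'y' -> declared = ['x', 'y']
  Line 6: use 'b' -> ERROR (undeclared)
Total undeclared variable errors: 4

4


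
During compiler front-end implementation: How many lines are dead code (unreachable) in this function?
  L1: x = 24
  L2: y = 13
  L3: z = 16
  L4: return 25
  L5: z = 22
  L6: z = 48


Analyzing control flow:
  L1: reachable (before return)
  L2: reachable (before return)
  L3: reachable (before return)
  L4: reachable (return statement)
  L5: DEAD (after return at L4)
  L6: DEAD (after return at L4)
Return at L4, total lines = 6
Dead lines: L5 through L6
Count: 2

2


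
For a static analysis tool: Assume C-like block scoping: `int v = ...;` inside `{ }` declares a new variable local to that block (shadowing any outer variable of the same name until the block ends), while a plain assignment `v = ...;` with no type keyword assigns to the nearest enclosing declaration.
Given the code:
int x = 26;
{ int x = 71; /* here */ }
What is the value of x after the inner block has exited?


Analyzing scoping rules:
Outer scope: declares x = 26
Inner block: 'int x = 71;' declares a NEW x that shadows the outer one
When the block exits the inner x goes out of scope; the outer x was never modified -> 26
Result: 26

26


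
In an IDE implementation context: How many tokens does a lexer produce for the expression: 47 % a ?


Scanning '47 % a'
Token 1: '47' -> integer_literal
Token 2: '%' -> operator
Token 3: 'a' -> identifier
Total tokens: 3

3


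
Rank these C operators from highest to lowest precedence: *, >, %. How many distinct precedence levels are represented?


Looking up precedence for each operator:
  * -> precedence 6
  > -> precedence 4
  % -> precedence 6
Sorted highest to lowest: *, %, >
Distinct precedence values: [6, 4]
Number of distinct levels: 2

2


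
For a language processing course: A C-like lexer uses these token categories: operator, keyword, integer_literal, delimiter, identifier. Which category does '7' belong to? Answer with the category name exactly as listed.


Token: '7'
Checking categories:
  identifier: no
  integer_literal: YES
  operator: no
  keyword: no
  delimiter: no
Category: integer_literal

integer_literal


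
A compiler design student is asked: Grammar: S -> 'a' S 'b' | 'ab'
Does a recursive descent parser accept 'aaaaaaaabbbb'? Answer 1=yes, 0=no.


Grammar accepts strings of the form a^n b^n (n >= 1)
Word: 'aaaaaaaabbbb'
Counting: 8 a's and 4 b's
Check: 8 == 4? No
Mismatch: a-count != b-count
Rejected

0


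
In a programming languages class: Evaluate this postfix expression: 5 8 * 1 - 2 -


Processing tokens left to right:
Push 5, Push 8
Pop 5 and 8, compute 5 * 8 = 40, push 40
Push 1
Pop 40 and 1, compute 40 - 1 = 39, push 39
Push 2
Pop 39 and 2, compute 39 - 2 = 37, push 37
Stack result: 37

37


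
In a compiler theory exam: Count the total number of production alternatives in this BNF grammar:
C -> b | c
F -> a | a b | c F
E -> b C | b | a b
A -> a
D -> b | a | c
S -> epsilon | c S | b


Counting alternatives per rule:
  C: 2 alternative(s)
  F: 3 alternative(s)
  E: 3 alternative(s)
  A: 1 alternative(s)
  D: 3 alternative(s)
  S: 3 alternative(s)
Sum: 2 + 3 + 3 + 1 + 3 + 3 = 15

15


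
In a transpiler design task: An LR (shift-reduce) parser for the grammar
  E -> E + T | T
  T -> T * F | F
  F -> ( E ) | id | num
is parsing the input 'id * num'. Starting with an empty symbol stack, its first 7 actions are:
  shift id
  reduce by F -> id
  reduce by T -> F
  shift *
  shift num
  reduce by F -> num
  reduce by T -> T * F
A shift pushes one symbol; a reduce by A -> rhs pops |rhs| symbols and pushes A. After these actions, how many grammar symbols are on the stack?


Tracking the symbol stack through each action:
  Action 1: shift 'id' : push -> stack = [id] (size 1)
  Action 2: reduce by F -> id : pop 1, push F -> stack = [F] (size 1)
  Action 3: reduce by T -> F : pop 1, push T -> stack = [T] (size 1)
  Action 4: shift '*' : push -> stack = [T, *] (size 2)
  Action 5: shift 'num' : push -> stack = [T, *, num] (size 3)
  Action 6: reduce by F -> num : pop 1, push F -> stack = [T, *, F] (size 3)
  Action 7: reduce by T -> T * F : pop 3, push T -> stack = [T] (size 1)
Final stack size: 1

1


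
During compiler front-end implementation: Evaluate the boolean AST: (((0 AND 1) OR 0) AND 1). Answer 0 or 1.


Step 1: Evaluate inner node
  0 AND 1 = 0
Step 2: Evaluate next node
  0 OR 0 = 0
Step 3: Evaluate root node
  0 AND 1 = 0

0


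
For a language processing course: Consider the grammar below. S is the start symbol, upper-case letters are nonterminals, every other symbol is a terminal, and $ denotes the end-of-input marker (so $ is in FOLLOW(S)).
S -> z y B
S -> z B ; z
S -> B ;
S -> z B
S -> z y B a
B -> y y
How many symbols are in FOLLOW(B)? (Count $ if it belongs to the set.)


S is the start symbol and does not occur in any rule body, so FOLLOW(S) = {$}.
Examining every occurrence of B in a rule body:
  S -> z y B : B is at the right end -> add FOLLOW(S) = {$}
  S -> z B ; z : B is followed by terminal ';' -> add ';'
  S -> B ; : B is followed by terminal ';' -> add ';' (already in the set)
  S -> z B : B is at the right end -> add FOLLOW(S) = {$} (already in the set)
  S -> z y B a : B is followed by terminal 'a' -> add 'a'
  B -> y y : B does not occur in the body -> contributes nothing
FOLLOW(B) = {;, a, $}
Count: 3

3


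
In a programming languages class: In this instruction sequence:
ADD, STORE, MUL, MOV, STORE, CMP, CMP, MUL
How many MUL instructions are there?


Scanning instruction sequence for MUL:
  Position 1: ADD
  Position 2: STORE
  Position 3: MUL <- MATCH
  Position 4: MOV
  Position 5: STORE
  Position 6: CMP
  Position 7: CMP
  Position 8: MUL <- MATCH
Matches at positions: [3, 8]
Total MUL count: 2

2


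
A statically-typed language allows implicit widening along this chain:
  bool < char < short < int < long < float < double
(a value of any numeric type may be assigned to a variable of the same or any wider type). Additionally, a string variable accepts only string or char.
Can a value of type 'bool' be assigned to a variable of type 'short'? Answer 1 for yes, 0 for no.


Target variable type: short
Source value type: bool
Numeric ranks: bool=0, short=2
Widening allowed iff rank(source) <= rank(target): 0 <= 2? Yes
Result: 1

1


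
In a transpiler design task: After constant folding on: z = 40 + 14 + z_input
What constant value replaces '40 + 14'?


Identifying constant sub-expression:
  Original: z = 40 + 14 + z_input
  40 and 14 are both compile-time constants
  Evaluating: 40 + 14 = 54
  After folding: z = 54 + z_input

54


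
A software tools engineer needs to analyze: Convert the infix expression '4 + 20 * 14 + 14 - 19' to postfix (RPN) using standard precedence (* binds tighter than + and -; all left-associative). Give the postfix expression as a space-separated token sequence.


Applying the shunting-yard algorithm:
  Operand 4 -> output
  Push '+' onto operator stack -> op-stack: [+]
  Operand 20 -> output
  Push '*' onto operator stack -> op-stack: [+, *]
  Operand 14 -> output
  See '+' (prec 1); top '*' (prec 2) >= it -> pop '*' to output
  See '+' (prec 1); top '+' (prec 1) >= it -> pop '+' to output
  Push '+' onto operator stack -> op-stack: [+]
  Operand 14 -> output
  See '-' (prec 1); top '+' (prec 1) >= it -> pop '+' to output
  Push '-' onto operator stack -> op-stack: [-]
  Operand 19 -> output
  End of input: pop '-' to output
Postfix result: 4 20 14 * + 14 + 19 -

4 20 14 * + 14 + 19 -


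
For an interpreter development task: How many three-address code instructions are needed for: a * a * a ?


Expression: a * a * a
Generating three-address code (respecting * over +/- precedence):
  Instruction 1: t1 = a * a
  Instruction 2: t2 = t1 * a
Total instructions: 2

2


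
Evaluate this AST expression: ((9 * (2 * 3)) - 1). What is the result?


Expression: ((9 * (2 * 3)) - 1)
Evaluating step by step:
  2 * 3 = 6
  9 * 6 = 54
  54 - 1 = 53
Result: 53

53


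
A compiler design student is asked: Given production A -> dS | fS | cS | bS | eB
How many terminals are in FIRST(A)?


Production: A -> dS | fS | cS | bS | eB
Examining each alternative for leading terminals:
  A -> dS : first terminal = 'd'
  A -> fS : first terminal = 'f'
  A -> cS : first terminal = 'c'
  A -> bS : first terminal = 'b'
  A -> eB : first terminal = 'e'
FIRST(A) = {b, c, d, e, f}
Count: 5

5


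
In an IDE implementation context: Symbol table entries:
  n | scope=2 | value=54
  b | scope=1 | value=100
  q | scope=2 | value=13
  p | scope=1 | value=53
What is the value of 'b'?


Searching symbol table for 'b':
  n | scope=2 | value=54
  b | scope=1 | value=100 <- MATCH
  q | scope=2 | value=13
  p | scope=1 | value=53
Found 'b' at scope 1 with value 100

100


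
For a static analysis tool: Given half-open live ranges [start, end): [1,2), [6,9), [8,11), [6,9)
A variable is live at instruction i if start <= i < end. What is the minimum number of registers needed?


Live ranges:
  Var0: [1, 2)
  Var1: [6, 9)
  Var2: [8, 11)
  Var3: [6, 9)
Sweep-line events (position, delta, active):
  pos=1 start -> active=1
  pos=2 end -> active=0
  pos=6 start -> active=1
  pos=6 start -> active=2
  pos=8 start -> active=3
  pos=9 end -> active=2
  pos=9 end -> active=1
  pos=11 end -> active=0
Maximum simultaneous active: 3
Minimum registers needed: 3

3


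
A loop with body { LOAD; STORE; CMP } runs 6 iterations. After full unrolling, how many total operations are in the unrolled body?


Loop body operations: LOAD, STORE, CMP (3 ops per iteration)
Unrolling 6 iterations:
  Iteration 1: LOAD, STORE, CMP (3 ops)
  Iteration 2: LOAD, STORE, CMP (3 ops)
  Iteration 3: LOAD, STORE, CMP (3 ops)
  Iteration 4: LOAD, STORE, CMP (3 ops)
  Iteration 5: LOAD, STORE, CMP (3 ops)
  Iteration 6: LOAD, STORE, CMP (3 ops)
Total: 6 iterations * 3 ops/iter = 18 operations

18


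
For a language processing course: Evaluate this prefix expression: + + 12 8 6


Parsing prefix expression: + + 12 8 6
Step 1: Innermost operation '+ 12 8'
  12 + 8 = 20
Step 2: Outer operation '+ [20] 6'
  20 + 6 = 26

26
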